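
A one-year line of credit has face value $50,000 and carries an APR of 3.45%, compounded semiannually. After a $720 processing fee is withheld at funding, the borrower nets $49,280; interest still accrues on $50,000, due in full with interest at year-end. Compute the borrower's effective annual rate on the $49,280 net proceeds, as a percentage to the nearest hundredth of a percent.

Amount owed after one year: 50,000 × (1 + 0.0345/2)^2 = 50,000 × 1.034798 = $51,739.88.
Effective rate on net proceeds: 51,739.88 / 49,280 − 1 = 0.049916 = 4.99%.

4.99%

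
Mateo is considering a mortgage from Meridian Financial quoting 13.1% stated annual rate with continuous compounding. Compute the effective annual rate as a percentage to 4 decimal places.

13.9968%

With continuous compounding, EAR = e^0.131 − 1.
e^0.131 = 1.139968, so EAR = 0.139968 = 13.9968%.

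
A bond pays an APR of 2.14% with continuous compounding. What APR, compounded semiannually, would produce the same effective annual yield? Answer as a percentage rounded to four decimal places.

2.1515%

EAR under continuous compounding: e^0.0214 − 1 = 0.021631.
Solve (1 + r/2)^2 = 1.021631: r/2 = 1.021631^(1/2) − 1 = 0.010757, so r = 0.021515 = 2.1515%.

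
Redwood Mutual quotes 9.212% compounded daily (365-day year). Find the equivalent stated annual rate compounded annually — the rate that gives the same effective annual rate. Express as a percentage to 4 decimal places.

EAR = (1 + 0.09212/365)^365 − 1 = 0.096484.
Compounded annually, the equivalent nominal rate is the EAR itself: 9.6484%.

9.6484%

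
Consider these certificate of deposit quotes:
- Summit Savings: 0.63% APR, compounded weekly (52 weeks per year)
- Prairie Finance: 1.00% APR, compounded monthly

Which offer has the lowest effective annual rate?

Summit Savings: (1 + 0.0063/52)^52 − 1 = 0.632%
Prairie Finance: (1 + 0.0100/12)^12 − 1 = 1.005%
The lowest effective annual rate is Summit Savings at 0.632%.

Summit Savings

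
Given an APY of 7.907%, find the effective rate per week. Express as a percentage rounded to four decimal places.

The per-week rate i satisfies (1 + i)^52 = 1 + 0.07907.
i = 1.07907^(1/52) − 1 = 0.0014645 = 0.1465%.

0.1465%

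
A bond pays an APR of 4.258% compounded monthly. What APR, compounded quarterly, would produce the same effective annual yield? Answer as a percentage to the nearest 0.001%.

4.273%

EAR = (1 + 0.04258/12)^12 − 1 = 0.043421.
Solve (1 + r/4)^4 = 1.043421: r/4 = 1.043421^(1/4) − 1 = 0.010683, so r = 0.042731 = 4.273%.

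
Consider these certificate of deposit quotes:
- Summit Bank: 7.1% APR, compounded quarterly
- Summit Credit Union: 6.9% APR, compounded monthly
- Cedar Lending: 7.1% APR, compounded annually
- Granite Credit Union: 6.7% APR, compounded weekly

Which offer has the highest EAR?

Summit Bank

Summit Bank: (1 + 0.071/4)^4 − 1 = 7.291%
Summit Credit Union: (1 + 0.069/12)^12 − 1 = 7.122%
Cedar Lending: compounded annually, EAR = 7.100%
Granite Credit Union: (1 + 0.067/52)^52 − 1 = 6.925%
The highest effective annual rate is Summit Bank at 7.291%.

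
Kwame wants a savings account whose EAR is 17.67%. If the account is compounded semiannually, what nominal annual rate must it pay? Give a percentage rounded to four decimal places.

(1 + r/2)^2 − 1 = 0.1767, so 1 + r/2 = 1.1767^(1/2).
r/2 = 0.084758, so r = 0.169516 = 16.9516%.

16.9516%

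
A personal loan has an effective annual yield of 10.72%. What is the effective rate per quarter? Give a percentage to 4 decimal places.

2.5785%

The per-quarter rate i satisfies (1 + i)^4 = 1 + 0.1072.
i = 1.1072^(1/4) − 1 = 0.0257854 = 2.5785%.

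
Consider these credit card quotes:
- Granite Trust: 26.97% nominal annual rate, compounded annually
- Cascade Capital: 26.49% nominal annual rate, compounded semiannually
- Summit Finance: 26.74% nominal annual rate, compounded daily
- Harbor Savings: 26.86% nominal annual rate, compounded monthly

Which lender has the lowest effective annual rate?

Granite Trust: compounded annually, EAR = 26.970%
Cascade Capital: (1 + 0.2649/2)^2 − 1 = 28.244%
Summit Finance: (1 + 0.2674/365)^365 − 1 = 30.644%
Harbor Savings: (1 + 0.2686/12)^12 − 1 = 30.426%
The lowest effective annual rate is Granite Trust at 26.970%.

Granite Trust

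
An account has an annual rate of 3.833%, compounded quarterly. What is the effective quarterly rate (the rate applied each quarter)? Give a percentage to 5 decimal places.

0.95825%

With a nominal annual rate compounded quarterly, the periodic rate is the nominal rate divided by 4.
i = 0.03833 / 4 = 0.0095825 = 0.95825%.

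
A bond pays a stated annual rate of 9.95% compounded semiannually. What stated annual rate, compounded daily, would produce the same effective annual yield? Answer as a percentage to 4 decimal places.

9.7117%

EAR = (1 + 0.0995/2)^2 − 1 = 0.101975.
Solve (1 + r/365)^365 = 1.101975: r/365 = 1.101975^(1/365) − 1 = 0.000266, so r = 0.097117 = 9.7117%.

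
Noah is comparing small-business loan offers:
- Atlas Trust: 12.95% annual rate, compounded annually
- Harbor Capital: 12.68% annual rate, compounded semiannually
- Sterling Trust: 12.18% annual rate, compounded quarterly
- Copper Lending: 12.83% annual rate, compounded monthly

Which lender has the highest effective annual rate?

Atlas Trust: compounded annually, EAR = 12.950%
Harbor Capital: (1 + 0.1268/2)^2 − 1 = 13.082%
Sterling Trust: (1 + 0.1218/4)^4 − 1 = 12.748%
Copper Lending: (1 + 0.1283/12)^12 − 1 = 13.612%
The highest effective annual rate is Copper Lending at 13.612%.

Copper Lending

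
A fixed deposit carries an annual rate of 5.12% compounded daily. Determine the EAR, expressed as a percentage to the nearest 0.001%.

5.253%

EAR = (1 + 0.0512/365)^365 − 1.
= 1.052530 − 1 = 5.253%.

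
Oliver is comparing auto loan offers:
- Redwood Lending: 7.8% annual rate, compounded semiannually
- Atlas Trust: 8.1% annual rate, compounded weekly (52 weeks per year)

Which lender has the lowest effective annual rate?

Redwood Lending: (1 + 0.078/2)^2 − 1 = 7.952%
Atlas Trust: (1 + 0.081/52)^52 − 1 = 8.430%
The lowest effective annual rate is Redwood Lending at 7.952%.

Redwood Lending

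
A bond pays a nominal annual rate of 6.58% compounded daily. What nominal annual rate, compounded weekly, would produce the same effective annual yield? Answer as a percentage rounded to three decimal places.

EAR = (1 + 0.0658/365)^365 − 1 = 0.068007.
Solve (1 + r/52)^52 = 1.068007: r/52 = 1.068007^(1/52) − 1 = 0.001266, so r = 0.065836 = 6.584%.

6.584%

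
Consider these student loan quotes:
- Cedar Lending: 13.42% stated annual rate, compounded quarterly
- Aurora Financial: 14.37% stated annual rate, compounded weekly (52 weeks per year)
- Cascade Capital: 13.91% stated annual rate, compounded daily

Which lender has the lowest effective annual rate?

Cedar Lending: (1 + 0.1342/4)^4 − 1 = 14.111%
Aurora Financial: (1 + 0.1437/52)^52 − 1 = 15.431%
Cascade Capital: (1 + 0.1391/365)^365 − 1 = 14.921%
The lowest effective annual rate is Cedar Lending at 14.111%.

Cedar Lending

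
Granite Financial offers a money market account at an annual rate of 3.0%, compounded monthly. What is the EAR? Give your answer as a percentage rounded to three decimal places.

3.042%

EAR = (1 + 0.030/12)^12 − 1.
= 1.030416 − 1 = 3.042%.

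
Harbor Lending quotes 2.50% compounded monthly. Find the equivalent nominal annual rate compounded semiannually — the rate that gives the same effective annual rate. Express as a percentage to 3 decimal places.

EAR = (1 + 0.0250/12)^12 − 1 = 0.025288.
Solve (1 + r/2)^2 = 1.025288: r/2 = 1.025288^(1/2) − 1 = 0.012565, so r = 0.025131 = 2.513%.

2.513%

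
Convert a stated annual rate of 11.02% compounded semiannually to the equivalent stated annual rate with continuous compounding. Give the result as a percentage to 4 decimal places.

10.7271%

EAR = (1 + 0.1102/2)^2 − 1 = 0.113236.
Equivalent continuous rate: r = ln(1 + 0.113236) = 0.107271 = 10.7271%.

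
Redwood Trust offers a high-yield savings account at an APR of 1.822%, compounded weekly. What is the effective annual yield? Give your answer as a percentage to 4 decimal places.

EAR = (1 + 0.01822/52)^52 − 1.
= 1.018384 − 1 = 1.8384%.

1.8384%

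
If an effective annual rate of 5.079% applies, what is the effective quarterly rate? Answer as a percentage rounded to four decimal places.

1.2463%

The per-quarter rate i satisfies (1 + i)^4 = 1 + 0.05079.
i = 1.05079^(1/4) − 1 = 0.0124626 = 1.2463%.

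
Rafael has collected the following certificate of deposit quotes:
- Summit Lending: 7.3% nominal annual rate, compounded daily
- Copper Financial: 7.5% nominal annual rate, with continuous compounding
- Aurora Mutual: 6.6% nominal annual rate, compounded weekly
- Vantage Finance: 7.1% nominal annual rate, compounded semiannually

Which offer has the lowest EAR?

Aurora Mutual

Summit Lending: (1 + 0.073/365)^365 − 1 = 7.572%
Copper Financial: e^0.075 − 1 = 7.788%
Aurora Mutual: (1 + 0.066/52)^52 − 1 = 6.818%
Vantage Finance: (1 + 0.071/2)^2 − 1 = 7.226%
The lowest effective annual rate is Aurora Mutual at 6.818%.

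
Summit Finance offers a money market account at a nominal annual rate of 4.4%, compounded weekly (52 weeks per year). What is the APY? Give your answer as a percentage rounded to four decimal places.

EAR = (1 + 0.044/52)^52 − 1.
= 1.044963 − 1 = 4.4963%.

4.4963%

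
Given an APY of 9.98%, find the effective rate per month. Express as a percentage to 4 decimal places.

The per-month rate i satisfies (1 + i)^12 = 1 + 0.0998.
i = 1.0998^(1/12) − 1 = 0.0079589 = 0.7959%.

0.7959%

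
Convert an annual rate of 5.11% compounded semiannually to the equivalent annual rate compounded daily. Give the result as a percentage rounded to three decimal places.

EAR = (1 + 0.0511/2)^2 − 1 = 0.051753.
Solve (1 + r/365)^365 = 1.051753: r/365 = 1.051753^(1/365) − 1 = 0.000138, so r = 0.050462 = 5.046%.

5.046%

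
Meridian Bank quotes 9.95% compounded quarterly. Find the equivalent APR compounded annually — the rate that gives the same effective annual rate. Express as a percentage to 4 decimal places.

EAR = (1 + 0.0995/4)^4 − 1 = 0.103275.
Compounded annually, the equivalent nominal rate is the EAR itself: 10.3275%.

10.3275%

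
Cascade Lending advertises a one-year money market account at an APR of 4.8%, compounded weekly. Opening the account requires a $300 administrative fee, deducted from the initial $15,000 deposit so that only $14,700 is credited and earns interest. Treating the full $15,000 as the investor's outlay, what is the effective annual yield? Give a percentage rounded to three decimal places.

2.816%

Value after one year: 14,700 × (1 + 0.048/52)^52 = 14,700 × 1.049147 = $15,422.47.
Effective yield on the $15,000 outlay: 15,422.47 / 15,000 − 1 = 0.028164 = 2.816%.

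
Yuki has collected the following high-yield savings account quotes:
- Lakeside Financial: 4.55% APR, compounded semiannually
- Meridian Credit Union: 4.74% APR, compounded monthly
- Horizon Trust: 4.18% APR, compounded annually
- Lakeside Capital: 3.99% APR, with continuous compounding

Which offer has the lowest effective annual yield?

Lakeside Financial: (1 + 0.0455/2)^2 − 1 = 4.602%
Meridian Credit Union: (1 + 0.0474/12)^12 − 1 = 4.844%
Horizon Trust: compounded annually, EAR = 4.180%
Lakeside Capital: e^0.0399 − 1 = 4.071%
The lowest effective annual rate is Lakeside Capital at 4.071%.

Lakeside Capital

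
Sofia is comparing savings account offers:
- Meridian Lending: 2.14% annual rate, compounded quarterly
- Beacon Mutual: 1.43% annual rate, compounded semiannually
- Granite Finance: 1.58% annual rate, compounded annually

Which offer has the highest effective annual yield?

Meridian Lending

Meridian Lending: (1 + 0.0214/4)^4 − 1 = 2.157%
Beacon Mutual: (1 + 0.0143/2)^2 − 1 = 1.435%
Granite Finance: compounded annually, EAR = 1.580%
The highest effective annual rate is Meridian Lending at 2.157%.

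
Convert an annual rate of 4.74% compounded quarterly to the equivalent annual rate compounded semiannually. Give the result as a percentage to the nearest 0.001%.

EAR = (1 + 0.0474/4)^4 − 1 = 0.048249.
Solve (1 + r/2)^2 = 1.048249: r/2 = 1.048249^(1/2) − 1 = 0.023840, so r = 0.047681 = 4.768%.

4.768%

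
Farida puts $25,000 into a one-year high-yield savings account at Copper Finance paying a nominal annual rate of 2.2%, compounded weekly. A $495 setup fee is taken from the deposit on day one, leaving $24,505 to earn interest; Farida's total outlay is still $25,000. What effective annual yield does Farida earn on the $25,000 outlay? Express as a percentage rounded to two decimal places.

Value after one year: 24,505 × (1 + 0.022/52)^52 = 24,505 × 1.022239 = $25,049.97.
Effective yield on the $25,000 outlay: 25,049.97 / 25,000 − 1 = 0.001999 = 0.20%.

0.20%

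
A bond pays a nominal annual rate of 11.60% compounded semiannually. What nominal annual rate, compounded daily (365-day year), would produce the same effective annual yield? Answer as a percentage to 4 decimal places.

EAR = (1 + 0.1160/2)^2 − 1 = 0.119364.
Solve (1 + r/365)^365 = 1.119364: r/365 = 1.119364^(1/365) − 1 = 0.000309, so r = 0.112778 = 11.2778%.

11.2778%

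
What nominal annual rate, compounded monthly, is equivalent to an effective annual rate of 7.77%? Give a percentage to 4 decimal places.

7.5063%

(1 + r/12)^12 − 1 = 0.0777, so 1 + r/12 = 1.0777^(1/12).
r/12 = 0.006255, so r = 0.075063 = 7.5063%.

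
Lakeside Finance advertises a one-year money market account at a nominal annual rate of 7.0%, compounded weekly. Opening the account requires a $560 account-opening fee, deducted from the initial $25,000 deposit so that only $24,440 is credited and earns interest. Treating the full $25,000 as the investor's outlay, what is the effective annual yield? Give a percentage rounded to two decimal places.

Value after one year: 24,440 × (1 + 0.070/52)^52 = 24,440 × 1.072458 = $26,210.87.
Effective yield on the $25,000 outlay: 26,210.87 / 25,000 − 1 = 0.048435 = 4.84%.

4.84%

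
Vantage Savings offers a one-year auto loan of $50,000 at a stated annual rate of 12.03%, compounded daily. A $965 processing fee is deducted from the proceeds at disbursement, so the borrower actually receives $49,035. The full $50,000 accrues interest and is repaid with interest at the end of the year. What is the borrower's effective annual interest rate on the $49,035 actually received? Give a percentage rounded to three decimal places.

Amount owed after one year: 50,000 × (1 + 0.1203/365)^365 = 50,000 × 1.127813 = $56,390.64.
Effective rate on net proceeds: 56,390.64 / 49,035 − 1 = 0.150008 = 15.001%.

15.001%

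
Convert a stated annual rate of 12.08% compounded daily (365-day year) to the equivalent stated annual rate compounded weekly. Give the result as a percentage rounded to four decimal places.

12.0920%

EAR = (1 + 0.1208/365)^365 − 1 = 0.128377.
Solve (1 + r/52)^52 = 1.128377: r/52 = 1.128377^(1/52) − 1 = 0.002325, so r = 0.120920 = 12.0920%.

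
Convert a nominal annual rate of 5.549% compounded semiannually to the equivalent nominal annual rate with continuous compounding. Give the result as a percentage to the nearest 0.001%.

5.473%

EAR = (1 + 0.05549/2)^2 − 1 = 0.056260.
Equivalent continuous rate: r = ln(1 + 0.056260) = 0.054734 = 5.473%.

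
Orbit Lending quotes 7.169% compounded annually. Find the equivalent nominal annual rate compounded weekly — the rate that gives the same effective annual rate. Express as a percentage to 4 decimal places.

6.9283%

Compounded annually, EAR = nominal = 0.071690.
Solve (1 + r/52)^52 = 1.071690: r/52 = 1.071690^(1/52) − 1 = 0.001332, so r = 0.069283 = 6.9283%.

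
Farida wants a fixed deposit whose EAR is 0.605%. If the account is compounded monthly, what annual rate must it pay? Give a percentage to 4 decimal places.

(1 + r/12)^12 − 1 = 0.00605, so 1 + r/12 = 1.00605^(1/12).
r/12 = 0.000503, so r = 0.006033 = 0.6033%.

0.6033%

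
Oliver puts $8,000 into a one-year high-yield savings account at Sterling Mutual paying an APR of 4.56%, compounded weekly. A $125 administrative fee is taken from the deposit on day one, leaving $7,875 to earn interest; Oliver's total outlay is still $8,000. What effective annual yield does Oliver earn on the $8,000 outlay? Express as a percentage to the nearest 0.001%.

Value after one year: 7,875 × (1 + 0.0456/52)^52 = 7,875 × 1.046635 = $8,242.25.
Effective yield on the $8,000 outlay: 8,242.25 / 8,000 − 1 = 0.030281 = 3.028%.

3.028%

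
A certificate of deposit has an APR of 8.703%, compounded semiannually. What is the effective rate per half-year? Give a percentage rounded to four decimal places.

With a nominal annual rate compounded semiannually, the periodic rate is the nominal rate divided by 2.
i = 0.08703 / 2 = 0.0435150 = 4.3515%.

4.3515%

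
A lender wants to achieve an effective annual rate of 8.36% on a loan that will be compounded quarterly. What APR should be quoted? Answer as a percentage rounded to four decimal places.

8.1100%

(1 + r/4)^4 − 1 = 0.0836, so 1 + r/4 = 1.0836^(1/4).
r/4 = 0.020275, so r = 0.081100 = 8.1100%.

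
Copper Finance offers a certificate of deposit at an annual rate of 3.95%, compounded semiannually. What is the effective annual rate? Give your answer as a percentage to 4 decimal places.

3.9890%

EAR = (1 + 0.0395/2)^2 − 1.
= (1 + 0.019750)^2 − 1 = 1.039890 − 1 = 3.9890%.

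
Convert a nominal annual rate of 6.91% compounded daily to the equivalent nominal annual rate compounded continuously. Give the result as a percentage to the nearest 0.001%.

6.909%

EAR = (1 + 0.0691/365)^365 − 1 = 0.071536.
Equivalent continuous rate: r = ln(1 + 0.071536) = 0.069093 = 6.909%.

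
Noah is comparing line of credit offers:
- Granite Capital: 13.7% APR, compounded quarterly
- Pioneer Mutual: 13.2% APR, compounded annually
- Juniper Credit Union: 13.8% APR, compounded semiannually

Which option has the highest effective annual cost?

Granite Capital: (1 + 0.137/4)^4 − 1 = 14.420%
Pioneer Mutual: compounded annually, EAR = 13.200%
Juniper Credit Union: (1 + 0.138/2)^2 − 1 = 14.276%
The highest effective annual rate is Granite Capital at 14.420%.

Granite Capital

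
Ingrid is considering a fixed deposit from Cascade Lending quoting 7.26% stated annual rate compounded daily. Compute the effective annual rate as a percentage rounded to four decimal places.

EAR = (1 + 0.0726/365)^365 − 1.
= (1 + 0.000199)^365 − 1 = 1.075293 − 1 = 7.5293%.

7.5293%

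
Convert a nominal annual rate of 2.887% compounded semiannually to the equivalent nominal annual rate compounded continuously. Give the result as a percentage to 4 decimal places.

2.8664%

EAR = (1 + 0.02887/2)^2 − 1 = 0.029078.
Equivalent continuous rate: r = ln(1 + 0.029078) = 0.028664 = 2.8664%.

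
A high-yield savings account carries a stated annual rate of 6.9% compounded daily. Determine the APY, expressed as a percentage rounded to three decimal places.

7.143%

EAR = (1 + 0.069/365)^365 − 1.
= 1.071429 − 1 = 7.143%.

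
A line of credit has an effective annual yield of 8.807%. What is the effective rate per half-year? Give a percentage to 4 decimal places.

The per-half-year rate i satisfies (1 + i)^2 = 1 + 0.08807.
i = 1.08807^(1/2) − 1 = 0.0431059 = 4.3106%.

4.3106%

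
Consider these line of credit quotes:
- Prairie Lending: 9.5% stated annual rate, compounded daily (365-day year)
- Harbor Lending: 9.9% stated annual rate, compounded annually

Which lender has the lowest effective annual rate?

Harbor Lending

Prairie Lending: (1 + 0.095/365)^365 − 1 = 9.965%
Harbor Lending: compounded annually, EAR = 9.900%
The lowest effective annual rate is Harbor Lending at 9.900%.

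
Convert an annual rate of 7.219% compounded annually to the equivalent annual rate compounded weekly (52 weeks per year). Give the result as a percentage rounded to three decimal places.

6.975%

Compounded annually, EAR = nominal = 0.072190.
Solve (1 + r/52)^52 = 1.072190: r/52 = 1.072190^(1/52) − 1 = 0.001341, so r = 0.069750 = 6.975%.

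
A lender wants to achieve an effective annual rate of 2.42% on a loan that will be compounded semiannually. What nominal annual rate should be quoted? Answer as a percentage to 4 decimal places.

(1 + r/2)^2 − 1 = 0.0242, so 1 + r/2 = 1.0242^(1/2).
r/2 = 0.012028, so r = 0.024055 = 2.4055%.

2.4055%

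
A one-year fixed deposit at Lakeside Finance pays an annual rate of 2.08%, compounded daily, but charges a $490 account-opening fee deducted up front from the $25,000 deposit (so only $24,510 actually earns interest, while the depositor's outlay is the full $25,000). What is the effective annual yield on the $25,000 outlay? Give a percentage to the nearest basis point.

0.10%

Value after one year: 24,510 × (1 + 0.0208/365)^365 = 24,510 × 1.021017 = $25,025.13.
Effective yield on the $25,000 outlay: 25,025.13 / 25,000 − 1 = 0.001005 = 0.10%.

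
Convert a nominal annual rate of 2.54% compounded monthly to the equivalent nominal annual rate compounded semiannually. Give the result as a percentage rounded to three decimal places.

2.553%

EAR = (1 + 0.0254/12)^12 − 1 = 0.025698.
Solve (1 + r/2)^2 = 1.025698: r/2 = 1.025698^(1/2) − 1 = 0.012767, so r = 0.025535 = 2.553%.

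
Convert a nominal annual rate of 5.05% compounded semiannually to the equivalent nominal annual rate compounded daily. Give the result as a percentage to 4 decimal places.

EAR = (1 + 0.0505/2)^2 − 1 = 0.051138.
Solve (1 + r/365)^365 = 1.051138: r/365 = 1.051138^(1/365) − 1 = 0.000137, so r = 0.049876 = 4.9876%.

4.9876%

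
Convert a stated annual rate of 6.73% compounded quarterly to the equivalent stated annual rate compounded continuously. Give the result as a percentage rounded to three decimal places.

EAR = (1 + 0.0673/4)^4 − 1 = 0.069018.
Equivalent continuous rate: r = ln(1 + 0.069018) = 0.066740 = 6.674%.

6.674%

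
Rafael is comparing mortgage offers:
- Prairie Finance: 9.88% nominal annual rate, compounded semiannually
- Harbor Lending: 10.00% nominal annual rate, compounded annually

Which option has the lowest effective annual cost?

Harbor Lending

Prairie Finance: (1 + 0.0988/2)^2 − 1 = 10.124%
Harbor Lending: compounded annually, EAR = 10.000%
The lowest effective annual rate is Harbor Lending at 10.000%.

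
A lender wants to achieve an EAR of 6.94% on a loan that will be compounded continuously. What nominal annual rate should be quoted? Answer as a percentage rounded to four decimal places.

Continuous: nominal r satisfies e^r − 1 = 0.0694.
r = ln(1 + 0.0694) = ln(1.0694) = 0.067098 = 6.7098%.

6.7098%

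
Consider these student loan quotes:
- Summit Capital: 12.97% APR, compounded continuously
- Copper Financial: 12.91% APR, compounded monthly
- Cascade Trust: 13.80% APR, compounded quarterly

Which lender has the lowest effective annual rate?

Copper Financial

Summit Capital: e^0.1297 − 1 = 13.849%
Copper Financial: (1 + 0.1291/12)^12 − 1 = 13.702%
Cascade Trust: (1 + 0.1380/4)^4 − 1 = 14.531%
The lowest effective annual rate is Copper Financial at 13.702%.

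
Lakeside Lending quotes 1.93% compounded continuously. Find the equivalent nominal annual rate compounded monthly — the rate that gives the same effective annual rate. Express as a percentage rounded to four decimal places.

1.9316%

EAR under continuous compounding: e^0.0193 − 1 = 0.019487.
Solve (1 + r/12)^12 = 1.019487: r/12 = 1.019487^(1/12) − 1 = 0.001610, so r = 0.019316 = 1.9316%.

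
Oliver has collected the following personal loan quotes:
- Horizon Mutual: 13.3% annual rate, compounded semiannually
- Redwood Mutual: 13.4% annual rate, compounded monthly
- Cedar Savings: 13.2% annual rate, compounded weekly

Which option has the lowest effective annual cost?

Horizon Mutual: (1 + 0.133/2)^2 − 1 = 13.742%
Redwood Mutual: (1 + 0.134/12)^12 − 1 = 14.254%
Cedar Savings: (1 + 0.132/52)^52 − 1 = 14.092%
The lowest effective annual rate is Horizon Mutual at 13.742%.

Horizon Mutual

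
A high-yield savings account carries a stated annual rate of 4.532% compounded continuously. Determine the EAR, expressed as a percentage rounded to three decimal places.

With continuous compounding, EAR = e^0.04532 − 1.
e^0.04532 = 1.046363, so EAR = 0.046363 = 4.636%.

4.636%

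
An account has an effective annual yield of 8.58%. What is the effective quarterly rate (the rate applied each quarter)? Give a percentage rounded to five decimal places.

The per-quarter rate i satisfies (1 + i)^4 = 1 + 0.0858.
i = 1.0858^(1/4) − 1 = 0.0207925 = 2.07925%.

2.07925%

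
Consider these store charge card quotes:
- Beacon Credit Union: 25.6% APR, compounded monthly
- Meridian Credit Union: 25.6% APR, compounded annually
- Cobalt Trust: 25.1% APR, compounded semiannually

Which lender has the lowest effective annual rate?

Beacon Credit Union: (1 + 0.256/12)^12 − 1 = 28.828%
Meridian Credit Union: compounded annually, EAR = 25.600%
Cobalt Trust: (1 + 0.251/2)^2 − 1 = 26.675%
The lowest effective annual rate is Meridian Credit Union at 25.600%.

Meridian Credit Union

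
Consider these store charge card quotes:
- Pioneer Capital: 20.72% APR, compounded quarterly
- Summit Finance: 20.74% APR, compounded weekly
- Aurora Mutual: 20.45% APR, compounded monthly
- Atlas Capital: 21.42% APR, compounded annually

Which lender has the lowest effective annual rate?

Pioneer Capital: (1 + 0.2072/4)^4 − 1 = 22.386%
Summit Finance: (1 + 0.2074/52)^52 − 1 = 22.997%
Aurora Mutual: (1 + 0.2045/12)^12 − 1 = 22.480%
Atlas Capital: compounded annually, EAR = 21.420%
The lowest effective annual rate is Atlas Capital at 21.420%.

Atlas Capital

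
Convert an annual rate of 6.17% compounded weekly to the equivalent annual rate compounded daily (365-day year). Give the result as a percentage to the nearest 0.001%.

EAR = (1 + 0.0617/52)^52 − 1 = 0.063604.
Solve (1 + r/365)^365 = 1.063604: r/365 = 1.063604^(1/365) − 1 = 0.000169, so r = 0.061669 = 6.167%.

6.167%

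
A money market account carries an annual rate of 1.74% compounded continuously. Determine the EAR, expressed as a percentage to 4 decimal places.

1.7552%

With continuous compounding, EAR = e^0.0174 − 1.
e^0.0174 = 1.017552, so EAR = 0.017552 = 1.7552%.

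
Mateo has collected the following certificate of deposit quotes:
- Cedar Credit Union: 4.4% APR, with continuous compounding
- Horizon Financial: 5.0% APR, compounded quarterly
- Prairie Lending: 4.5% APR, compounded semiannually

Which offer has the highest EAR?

Horizon Financial

Cedar Credit Union: e^0.044 − 1 = 4.498%
Horizon Financial: (1 + 0.050/4)^4 − 1 = 5.095%
Prairie Lending: (1 + 0.045/2)^2 − 1 = 4.551%
The highest effective annual rate is Horizon Financial at 5.095%.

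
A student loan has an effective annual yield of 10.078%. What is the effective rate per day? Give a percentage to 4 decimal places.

The per-day rate i satisfies (1 + i)^365 = 1 + 0.10078.
i = 1.10078^(1/365) − 1 = 0.0002631 = 0.0263%.

0.0263%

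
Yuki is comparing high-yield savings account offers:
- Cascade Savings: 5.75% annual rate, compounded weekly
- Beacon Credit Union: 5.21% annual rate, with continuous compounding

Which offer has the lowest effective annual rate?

Beacon Credit Union

Cascade Savings: (1 + 0.0575/52)^52 − 1 = 5.915%
Beacon Credit Union: e^0.0521 − 1 = 5.348%
The lowest effective annual rate is Beacon Credit Union at 5.348%.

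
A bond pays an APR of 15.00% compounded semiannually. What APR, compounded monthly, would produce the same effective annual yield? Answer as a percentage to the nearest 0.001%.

14.552%

EAR = (1 + 0.1500/2)^2 − 1 = 0.155625.
Solve (1 + r/12)^12 = 1.155625: r/12 = 1.155625^(1/12) − 1 = 0.012126, so r = 0.145517 = 14.552%.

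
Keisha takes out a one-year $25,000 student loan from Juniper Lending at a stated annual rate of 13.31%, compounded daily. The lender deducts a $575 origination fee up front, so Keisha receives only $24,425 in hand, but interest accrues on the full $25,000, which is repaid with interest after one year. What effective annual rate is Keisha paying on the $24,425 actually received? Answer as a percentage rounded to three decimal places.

16.923%

Amount owed after one year: 25,000 × (1 + 0.1331/365)^365 = 25,000 × 1.142337 = $28,558.41.
Effective rate on net proceeds: 28,558.41 / 24,425 − 1 = 0.169229 = 16.923%.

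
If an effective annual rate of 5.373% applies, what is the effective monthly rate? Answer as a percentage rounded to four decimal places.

0.4371%

The per-month rate i satisfies (1 + i)^12 = 1 + 0.05373.
i = 1.05373^(1/12) − 1 = 0.0043709 = 0.4371%.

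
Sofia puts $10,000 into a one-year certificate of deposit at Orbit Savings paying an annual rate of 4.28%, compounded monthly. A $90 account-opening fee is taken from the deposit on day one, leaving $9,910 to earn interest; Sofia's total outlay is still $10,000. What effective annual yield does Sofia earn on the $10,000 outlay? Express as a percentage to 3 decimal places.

3.426%

Value after one year: 9,910 × (1 + 0.0428/12)^12 = 9,910 × 1.043650 = $10,342.57.
Effective yield on the $10,000 outlay: 10,342.57 / 10,000 − 1 = 0.034257 = 3.426%.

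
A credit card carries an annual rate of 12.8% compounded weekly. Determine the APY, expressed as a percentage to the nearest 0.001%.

EAR = (1 + 0.128/52)^52 − 1.
= (1 + 0.002462)^52 − 1 = 1.136374 − 1 = 13.637%.

13.637%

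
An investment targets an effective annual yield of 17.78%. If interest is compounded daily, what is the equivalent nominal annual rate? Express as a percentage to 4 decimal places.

16.3685%

(1 + r/365)^365 − 1 = 0.1778, so 1 + r/365 = 1.1778^(1/365).
r/365 = 0.000448, so r = 0.163685 = 16.3685%.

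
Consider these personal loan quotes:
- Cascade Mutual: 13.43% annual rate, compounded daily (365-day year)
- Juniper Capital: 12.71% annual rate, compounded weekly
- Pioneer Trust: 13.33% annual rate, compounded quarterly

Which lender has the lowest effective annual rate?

Cascade Mutual: (1 + 0.1343/365)^365 − 1 = 14.371%
Juniper Capital: (1 + 0.1271/52)^52 − 1 = 13.535%
Pioneer Trust: (1 + 0.1333/4)^4 − 1 = 14.011%
The lowest effective annual rate is Juniper Capital at 13.535%.

Juniper Capital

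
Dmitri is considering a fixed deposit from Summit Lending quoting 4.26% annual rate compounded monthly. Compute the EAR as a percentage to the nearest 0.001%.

4.344%

EAR = (1 + 0.0426/12)^12 − 1.
= 1.043442 − 1 = 4.344%.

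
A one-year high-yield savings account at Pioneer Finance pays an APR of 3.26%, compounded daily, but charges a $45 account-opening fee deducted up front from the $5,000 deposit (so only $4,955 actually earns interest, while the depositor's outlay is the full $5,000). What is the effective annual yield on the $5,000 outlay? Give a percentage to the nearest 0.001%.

Value after one year: 4,955 × (1 + 0.0326/365)^365 = 4,955 × 1.033136 = $5,119.19.
Effective yield on the $5,000 outlay: 5,119.19 / 5,000 − 1 = 0.023837 = 2.384%.

2.384%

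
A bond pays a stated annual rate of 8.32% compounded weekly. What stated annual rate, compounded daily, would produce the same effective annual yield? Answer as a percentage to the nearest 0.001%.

8.314%

EAR = (1 + 0.0832/52)^52 − 1 = 0.086687.
Solve (1 + r/365)^365 = 1.086687: r/365 = 1.086687^(1/365) − 1 = 0.000228, so r = 0.083143 = 8.314%.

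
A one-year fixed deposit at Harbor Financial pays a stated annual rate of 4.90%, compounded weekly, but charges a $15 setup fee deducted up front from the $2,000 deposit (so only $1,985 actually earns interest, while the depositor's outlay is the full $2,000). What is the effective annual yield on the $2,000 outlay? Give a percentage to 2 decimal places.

Value after one year: 1,985 × (1 + 0.0490/52)^52 = 1,985 × 1.050196 = $2,084.64.
Effective yield on the $2,000 outlay: 2,084.64 / 2,000 − 1 = 0.042320 = 4.23%.

4.23%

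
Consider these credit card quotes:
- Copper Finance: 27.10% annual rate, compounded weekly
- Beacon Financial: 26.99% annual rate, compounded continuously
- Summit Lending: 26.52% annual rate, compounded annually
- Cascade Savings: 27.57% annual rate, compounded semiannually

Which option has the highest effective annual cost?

Copper Finance

Copper Finance: (1 + 0.2710/52)^52 − 1 = 31.035%
Beacon Financial: e^0.2699 − 1 = 30.983%
Summit Lending: compounded annually, EAR = 26.520%
Cascade Savings: (1 + 0.2757/2)^2 − 1 = 29.470%
The highest effective annual rate is Copper Finance at 31.035%.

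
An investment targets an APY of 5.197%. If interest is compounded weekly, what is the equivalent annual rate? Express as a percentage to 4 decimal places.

5.0689%

(1 + r/52)^52 − 1 = 0.05197, so 1 + r/52 = 1.05197^(1/52).
r/52 = 0.000975, so r = 0.050689 = 5.0689%.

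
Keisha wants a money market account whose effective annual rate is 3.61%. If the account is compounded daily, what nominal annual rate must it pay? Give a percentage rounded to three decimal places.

3.547%

(1 + r/365)^365 − 1 = 0.0361, so 1 + r/365 = 1.0361^(1/365).
r/365 = 0.000097, so r = 0.035465 = 3.547%.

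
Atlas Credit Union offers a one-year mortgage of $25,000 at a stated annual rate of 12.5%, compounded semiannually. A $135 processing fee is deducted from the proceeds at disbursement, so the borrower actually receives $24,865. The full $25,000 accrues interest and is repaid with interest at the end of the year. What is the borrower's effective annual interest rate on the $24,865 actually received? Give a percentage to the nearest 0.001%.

Amount owed after one year: 25,000 × (1 + 0.125/2)^2 = 25,000 × 1.128906 = $28,222.66.
Effective rate on net proceeds: 28,222.66 / 24,865 − 1 = 0.135035 = 13.504%.

13.504%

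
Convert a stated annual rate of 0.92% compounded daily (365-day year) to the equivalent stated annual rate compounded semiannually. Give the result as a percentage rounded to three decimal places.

EAR = (1 + 0.0092/365)^365 − 1 = 0.009242.
Solve (1 + r/2)^2 = 1.009242: r/2 = 1.009242^(1/2) − 1 = 0.004611, so r = 0.009221 = 0.922%.

0.922%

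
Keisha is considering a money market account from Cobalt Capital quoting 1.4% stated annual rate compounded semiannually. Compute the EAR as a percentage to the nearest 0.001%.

EAR = (1 + 0.014/2)^2 − 1.
= (1 + 0.007000)^2 − 1 = 1.014049 − 1 = 1.405%.

1.405%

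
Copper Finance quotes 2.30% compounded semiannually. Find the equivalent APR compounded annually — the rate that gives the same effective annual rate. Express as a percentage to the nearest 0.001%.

2.313%

EAR = (1 + 0.0230/2)^2 − 1 = 0.023132.
Compounded annually, the equivalent nominal rate is the EAR itself: 2.313%.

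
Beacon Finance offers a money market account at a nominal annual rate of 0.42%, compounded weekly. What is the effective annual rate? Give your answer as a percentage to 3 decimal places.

0.421%

EAR = (1 + 0.0042/52)^52 − 1.
= 1.004209 − 1 = 0.421%.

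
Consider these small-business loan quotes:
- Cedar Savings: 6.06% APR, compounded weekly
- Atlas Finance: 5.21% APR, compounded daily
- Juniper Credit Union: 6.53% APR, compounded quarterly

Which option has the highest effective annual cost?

Juniper Credit Union

Cedar Savings: (1 + 0.0606/52)^52 − 1 = 6.244%
Atlas Finance: (1 + 0.0521/365)^365 − 1 = 5.348%
Juniper Credit Union: (1 + 0.0653/4)^4 − 1 = 6.692%
The highest effective annual rate is Juniper Credit Union at 6.692%.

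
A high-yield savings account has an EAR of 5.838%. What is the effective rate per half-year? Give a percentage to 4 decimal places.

2.8776%

The per-half-year rate i satisfies (1 + i)^2 = 1 + 0.05838.
i = 1.05838^(1/2) − 1 = 0.0287760 = 2.8776%.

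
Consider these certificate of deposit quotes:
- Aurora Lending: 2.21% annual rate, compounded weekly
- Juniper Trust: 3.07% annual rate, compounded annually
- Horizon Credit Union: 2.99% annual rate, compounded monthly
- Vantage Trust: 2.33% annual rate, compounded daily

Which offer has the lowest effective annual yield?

Aurora Lending

Aurora Lending: (1 + 0.0221/52)^52 − 1 = 2.234%
Juniper Trust: compounded annually, EAR = 3.070%
Horizon Credit Union: (1 + 0.0299/12)^12 − 1 = 3.031%
Vantage Trust: (1 + 0.0233/365)^365 − 1 = 2.357%
The lowest effective annual rate is Aurora Lending at 2.234%.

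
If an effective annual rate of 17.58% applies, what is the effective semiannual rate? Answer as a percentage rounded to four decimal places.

8.4343%

The per-half-year rate i satisfies (1 + i)^2 = 1 + 0.1758.
i = 1.1758^(1/2) − 1 = 0.0843431 = 8.4343%.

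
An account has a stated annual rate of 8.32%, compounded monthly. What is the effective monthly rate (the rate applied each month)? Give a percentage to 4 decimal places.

0.6933%

With a nominal annual rate compounded monthly, the periodic rate is the nominal rate divided by 12.
i = 0.0832 / 12 = 0.0069333 = 0.6933%.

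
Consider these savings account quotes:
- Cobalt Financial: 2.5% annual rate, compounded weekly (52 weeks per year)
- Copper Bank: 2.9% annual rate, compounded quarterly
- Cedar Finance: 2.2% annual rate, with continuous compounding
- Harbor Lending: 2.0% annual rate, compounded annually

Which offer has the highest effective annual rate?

Copper Bank

Cobalt Financial: (1 + 0.025/52)^52 − 1 = 2.531%
Copper Bank: (1 + 0.029/4)^4 − 1 = 2.932%
Cedar Finance: e^0.022 − 1 = 2.224%
Harbor Lending: compounded annually, EAR = 2.000%
The highest effective annual rate is Copper Bank at 2.932%.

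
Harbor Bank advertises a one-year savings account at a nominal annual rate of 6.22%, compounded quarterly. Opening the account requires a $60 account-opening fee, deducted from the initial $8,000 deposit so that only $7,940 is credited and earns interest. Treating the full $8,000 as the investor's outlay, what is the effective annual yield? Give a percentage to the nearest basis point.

5.57%

Value after one year: 7,940 × (1 + 0.0622/4)^4 = 7,940 × 1.063666 = $8,445.51.
Effective yield on the $8,000 outlay: 8,445.51 / 8,000 − 1 = 0.055688 = 5.57%.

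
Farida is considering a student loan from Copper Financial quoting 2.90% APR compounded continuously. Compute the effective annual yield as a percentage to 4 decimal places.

2.9425%

With continuous compounding, EAR = e^0.0290 − 1.
e^0.0290 = 1.029425, so EAR = 0.029425 = 2.9425%.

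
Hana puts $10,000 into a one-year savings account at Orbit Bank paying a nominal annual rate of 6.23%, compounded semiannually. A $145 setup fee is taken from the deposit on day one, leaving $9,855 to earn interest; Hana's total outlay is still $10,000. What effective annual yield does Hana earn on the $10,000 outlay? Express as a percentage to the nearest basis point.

4.79%

Value after one year: 9,855 × (1 + 0.0623/2)^2 = 9,855 × 1.063270 = $10,478.53.
Effective yield on the $10,000 outlay: 10,478.53 / 10,000 − 1 = 0.047853 = 4.79%.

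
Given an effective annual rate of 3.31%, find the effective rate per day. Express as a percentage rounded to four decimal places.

0.0089%

The per-day rate i satisfies (1 + i)^365 = 1 + 0.0331.
i = 1.0331^(1/365) − 1 = 0.0000892 = 0.0089%.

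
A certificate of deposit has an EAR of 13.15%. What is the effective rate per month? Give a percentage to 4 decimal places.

1.0349%

The per-month rate i satisfies (1 + i)^12 = 1 + 0.1315.
i = 1.1315^(1/12) − 1 = 0.0103485 = 1.0349%.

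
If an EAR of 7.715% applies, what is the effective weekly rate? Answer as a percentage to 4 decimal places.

The per-week rate i satisfies (1 + i)^52 = 1 + 0.07715.
i = 1.07715^(1/52) − 1 = 0.0014302 = 0.1430%.

0.1430%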